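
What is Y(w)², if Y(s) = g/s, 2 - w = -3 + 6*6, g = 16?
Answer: 256/961 ≈ 0.26639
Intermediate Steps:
w = -31 (w = 2 - (-3 + 6*6) = 2 - (-3 + 36) = 2 - 1*33 = 2 - 33 = -31)
Y(s) = 16/s
Y(w)² = (16/(-31))² = (16*(-1/31))² = (-16/31)² = 256/961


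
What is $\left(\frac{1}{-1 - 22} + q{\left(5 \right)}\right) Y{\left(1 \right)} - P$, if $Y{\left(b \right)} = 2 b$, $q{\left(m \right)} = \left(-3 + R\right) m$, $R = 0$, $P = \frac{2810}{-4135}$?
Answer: $- \frac{559358}{19021} \approx -29.407$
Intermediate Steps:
$P = - \frac{562}{827}$ ($P = 2810 \left(- \frac{1}{4135}\right) = - \frac{562}{827} \approx -0.67956$)
$q{\left(m \right)} = - 3 m$ ($q{\left(m \right)} = \left(-3 + 0\right) m = - 3 m$)
$\left(\frac{1}{-1 - 22} + q{\left(5 \right)}\right) Y{\left(1 \right)} - P = \left(\frac{1}{-1 - 22} - 15\right) 2 \cdot 1 - - \frac{562}{827} = \left(\frac{1}{-23} - 15\right) 2 + \frac{562}{827} = \left(- \frac{1}{23} - 15\right) 2 + \frac{562}{827} = \left(- \frac{346}{23}\right) 2 + \frac{562}{827} = - \frac{692}{23} + \frac{562}{827} = - \frac{559358}{19021}$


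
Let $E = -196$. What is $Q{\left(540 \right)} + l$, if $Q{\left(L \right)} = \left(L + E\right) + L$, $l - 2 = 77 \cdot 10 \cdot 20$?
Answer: $16286$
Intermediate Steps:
$l = 15402$ ($l = 2 + 77 \cdot 10 \cdot 20 = 2 + 770 \cdot 20 = 2 + 15400 = 15402$)
$Q{\left(L \right)} = -196 + 2 L$ ($Q{\left(L \right)} = \left(L - 196\right) + L = \left(-196 + L\right) + L = -196 + 2 L$)
$Q{\left(540 \right)} + l = \left(-196 + 2 \cdot 540\right) + 15402 = \left(-196 + 1080\right) + 15402 = 884 + 15402 = 16286$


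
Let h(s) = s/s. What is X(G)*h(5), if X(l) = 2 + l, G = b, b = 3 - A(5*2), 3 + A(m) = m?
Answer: -2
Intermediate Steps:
A(m) = -3 + m
h(s) = 1
b = -4 (b = 3 - (-3 + 5*2) = 3 - (-3 + 10) = 3 - 1*7 = 3 - 7 = -4)
G = -4
X(G)*h(5) = (2 - 4)*1 = -2*1 = -2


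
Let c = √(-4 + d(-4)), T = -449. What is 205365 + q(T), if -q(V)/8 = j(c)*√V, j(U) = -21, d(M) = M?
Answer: 205365 + 168*I*√449 ≈ 2.0537e+5 + 3559.9*I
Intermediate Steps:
c = 2*I*√2 (c = √(-4 - 4) = √(-8) = 2*I*√2 ≈ 2.8284*I)
q(V) = 168*√V (q(V) = -(-168)*√V = 168*√V)
205365 + q(T) = 205365 + 168*√(-449) = 205365 + 168*(I*√449) = 205365 + 168*I*√449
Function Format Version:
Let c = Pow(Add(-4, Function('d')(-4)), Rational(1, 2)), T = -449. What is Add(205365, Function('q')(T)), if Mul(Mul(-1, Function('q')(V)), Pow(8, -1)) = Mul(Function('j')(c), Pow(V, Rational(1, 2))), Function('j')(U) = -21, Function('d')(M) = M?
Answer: Add(205365, Mul(168, I, Pow(449, Rational(1, 2)))) ≈ Add(2.0537e+5, Mul(3559.9, I))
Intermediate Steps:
c = Mul(2, I, Pow(2, Rational(1, 2))) (c = Pow(Add(-4, -4), Rational(1, 2)) = Pow(-8, Rational(1, 2)) = Mul(2, I, Pow(2, Rational(1, 2))) ≈ Mul(2.8284, I))
Function('q')(V) = Mul(168, Pow(V, Rational(1, 2))) (Function('q')(V) = Mul(-8, Mul(-21, Pow(V, Rational(1, 2)))) = Mul(168, Pow(V, Rational(1, 2))))
Add(205365, Function('q')(T)) = Add(205365, Mul(168, Pow(-449, Rational(1, 2)))) = Add(205365, Mul(168, Mul(I, Pow(449, Rational(1, 2))))) = Add(205365, Mul(168, I, Pow(449, Rational(1, 2))))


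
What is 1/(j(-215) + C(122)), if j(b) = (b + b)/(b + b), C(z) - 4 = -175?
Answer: -1/170 ≈ -0.0058824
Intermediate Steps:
C(z) = -171 (C(z) = 4 - 175 = -171)
j(b) = 1 (j(b) = (2*b)/((2*b)) = (2*b)*(1/(2*b)) = 1)
1/(j(-215) + C(122)) = 1/(1 - 171) = 1/(-170) = -1/170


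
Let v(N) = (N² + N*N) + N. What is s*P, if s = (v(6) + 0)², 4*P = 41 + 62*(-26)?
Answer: -2389491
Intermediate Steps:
P = -1571/4 (P = (41 + 62*(-26))/4 = (41 - 1612)/4 = (¼)*(-1571) = -1571/4 ≈ -392.75)
v(N) = N + 2*N² (v(N) = (N² + N²) + N = 2*N² + N = N + 2*N²)
s = 6084 (s = (6*(1 + 2*6) + 0)² = (6*(1 + 12) + 0)² = (6*13 + 0)² = (78 + 0)² = 78² = 6084)
s*P = 6084*(-1571/4) = -2389491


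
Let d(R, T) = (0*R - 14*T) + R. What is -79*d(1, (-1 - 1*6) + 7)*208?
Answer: -16432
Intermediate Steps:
d(R, T) = R - 14*T (d(R, T) = (0 - 14*T) + R = -14*T + R = R - 14*T)
-79*d(1, (-1 - 1*6) + 7)*208 = -79*(1 - 14*((-1 - 1*6) + 7))*208 = -79*(1 - 14*((-1 - 6) + 7))*208 = -79*(1 - 14*(-7 + 7))*208 = -79*(1 - 14*0)*208 = -79*(1 + 0)*208 = -79*1*208 = -79*208 = -16432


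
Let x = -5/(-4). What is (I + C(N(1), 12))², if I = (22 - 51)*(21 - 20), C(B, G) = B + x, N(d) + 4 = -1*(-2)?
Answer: 14161/16 ≈ 885.06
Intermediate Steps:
x = 5/4 (x = -5*(-¼) = 5/4 ≈ 1.2500)
N(d) = -2 (N(d) = -4 - 1*(-2) = -4 + 2 = -2)
C(B, G) = 5/4 + B (C(B, G) = B + 5/4 = 5/4 + B)
I = -29 (I = -29*1 = -29)
(I + C(N(1), 12))² = (-29 + (5/4 - 2))² = (-29 - ¾)² = (-119/4)² = 14161/16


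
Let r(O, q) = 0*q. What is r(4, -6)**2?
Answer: 0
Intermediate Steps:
r(O, q) = 0
r(4, -6)**2 = 0**2 = 0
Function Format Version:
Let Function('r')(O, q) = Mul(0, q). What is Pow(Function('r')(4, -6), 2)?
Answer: 0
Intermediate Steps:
Function('r')(O, q) = 0
Pow(Function('r')(4, -6), 2) = Pow(0, 2) = 0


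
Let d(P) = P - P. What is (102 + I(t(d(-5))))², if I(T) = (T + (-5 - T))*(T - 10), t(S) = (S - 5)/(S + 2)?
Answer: 108241/4 ≈ 27060.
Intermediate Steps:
d(P) = 0
t(S) = (-5 + S)/(2 + S)
I(T) = 50 - 5*T (I(T) = -5*(-10 + T) = 50 - 5*T)
(102 + I(t(d(-5))))² = (102 + (50 - 5*(-5 + 0)/(2 + 0)))² = (102 + (50 - 5*(-5)/2))² = (102 + (50 - 5*(-5/2)))² = (102 + (50 + 25/2))² = (102 + 125/2)² = (329/2)² = 108241/4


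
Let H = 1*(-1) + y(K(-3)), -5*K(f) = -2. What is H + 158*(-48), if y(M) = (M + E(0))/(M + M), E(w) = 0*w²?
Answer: -15169/2 ≈ -7584.5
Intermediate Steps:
E(w) = 0
K(f) = ⅖ (K(f) = -⅕*(-2) = ⅖)
y(M) = ½ (y(M) = (M + 0)/(M + M) = M/((2*M)) = M*(1/(2*M)) = ½)
H = -½ (H = 1*(-1) + ½ = -1 + ½ = -½ ≈ -0.50000)
H + 158*(-48) = -½ + 158*(-48) = -½ - 7584 = -15169/2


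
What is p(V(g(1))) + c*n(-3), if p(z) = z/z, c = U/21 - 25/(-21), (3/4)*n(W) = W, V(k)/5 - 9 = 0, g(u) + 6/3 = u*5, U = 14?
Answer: -45/7 ≈ -6.4286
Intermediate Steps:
g(u) = -2 + 5*u (g(u) = -2 + u*5 = -2 + 5*u)
V(k) = 45 (V(k) = 45 + 5*0 = 45 + 0 = 45)
n(W) = 4*W/3
c = 13/7 (c = 14/21 - 25/(-21) = 14*(1/21) - 25*(-1/21) = 2/3 + 25/21 = 13/7 ≈ 1.8571)
p(z) = 1
p(V(g(1))) + c*n(-3) = 1 + 13*((4/3)*(-3))/7 = 1 + (13/7)*(-4) = 1 - 52/7 = -45/7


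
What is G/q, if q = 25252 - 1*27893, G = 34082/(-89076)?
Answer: 17041/117624858 ≈ 0.00014488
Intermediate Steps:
G = -17041/44538 (G = 34082*(-1/89076) = -17041/44538 ≈ -0.38262)
q = -2641 (q = 25252 - 27893 = -2641)
G/q = -17041/44538/(-2641) = -17041/44538*(-1/2641) = 17041/117624858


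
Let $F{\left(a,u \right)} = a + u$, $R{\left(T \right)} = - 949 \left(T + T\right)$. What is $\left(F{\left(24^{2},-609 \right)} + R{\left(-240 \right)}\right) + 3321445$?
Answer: $3776932$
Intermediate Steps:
$R{\left(T \right)} = - 1898 T$ ($R{\left(T \right)} = - 949 \cdot 2 T = - 1898 T$)
$\left(F{\left(24^{2},-609 \right)} + R{\left(-240 \right)}\right) + 3321445 = \left(\left(24^{2} - 609\right) - -455520\right) + 3321445 = \left(\left(576 - 609\right) + 455520\right) + 3321445 = \left(-33 + 455520\right) + 3321445 = 455487 + 3321445 = 3776932$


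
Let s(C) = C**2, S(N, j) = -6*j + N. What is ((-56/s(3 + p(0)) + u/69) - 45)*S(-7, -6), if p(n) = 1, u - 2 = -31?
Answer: -195779/138 ≈ -1418.7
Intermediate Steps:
u = -29 (u = 2 - 31 = -29)
S(N, j) = N - 6*j
((-56/s(3 + p(0)) + u/69) - 45)*S(-7, -6) = ((-56/(3 + 1)**2 - 29/69) - 45)*(-7 - 6*(-6)) = ((-56/(4**2) - 29*1/69) - 45)*(-7 + 36) = ((-56/16 - 29/69) - 45)*29 = ((-56*1/16 - 29/69) - 45)*29 = ((-7/2 - 29/69) - 45)*29 = (-541/138 - 45)*29 = -6751/138*29 = -195779/138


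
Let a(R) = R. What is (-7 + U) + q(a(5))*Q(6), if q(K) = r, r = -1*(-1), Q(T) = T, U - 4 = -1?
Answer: 2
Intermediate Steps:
U = 3 (U = 4 - 1 = 3)
r = 1
q(K) = 1
(-7 + U) + q(a(5))*Q(6) = (-7 + 3) + 1*6 = -4 + 6 = 2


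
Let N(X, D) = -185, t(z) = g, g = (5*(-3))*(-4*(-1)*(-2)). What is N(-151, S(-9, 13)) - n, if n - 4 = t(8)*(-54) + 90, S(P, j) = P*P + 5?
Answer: 6201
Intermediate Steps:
S(P, j) = 5 + P² (S(P, j) = P² + 5 = 5 + P²)
g = 120 (g = -60*(-2) = -15*(-8) = 120)
t(z) = 120
n = -6386 (n = 4 + (120*(-54) + 90) = 4 + (-6480 + 90) = 4 - 6390 = -6386)
N(-151, S(-9, 13)) - n = -185 - 1*(-6386) = -185 + 6386 = 6201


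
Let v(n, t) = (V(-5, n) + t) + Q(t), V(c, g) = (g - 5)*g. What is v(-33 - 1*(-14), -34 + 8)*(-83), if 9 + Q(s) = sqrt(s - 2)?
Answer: -34943 - 166*I*sqrt(7) ≈ -34943.0 - 439.19*I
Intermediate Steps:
V(c, g) = g*(-5 + g) (V(c, g) = (-5 + g)*g = g*(-5 + g))
Q(s) = -9 + sqrt(-2 + s) (Q(s) = -9 + sqrt(s - 2) = -9 + sqrt(-2 + s))
v(n, t) = -9 + t + sqrt(-2 + t) + n*(-5 + n) (v(n, t) = (n*(-5 + n) + t) + (-9 + sqrt(-2 + t)) = (t + n*(-5 + n)) + (-9 + sqrt(-2 + t)) = -9 + t + sqrt(-2 + t) + n*(-5 + n))
v(-33 - 1*(-14), -34 + 8)*(-83) = (-9 + (-34 + 8) + sqrt(-2 + (-34 + 8)) + (-33 - 1*(-14))*(-5 + (-33 - 1*(-14))))*(-83) = (-9 - 26 + sqrt(-2 - 26) + (-33 + 14)*(-5 + (-33 + 14)))*(-83) = (-9 - 26 + sqrt(-28) - 19*(-5 - 19))*(-83) = (-9 - 26 + 2*I*sqrt(7) - 19*(-24))*(-83) = (-9 - 26 + 2*I*sqrt(7) + 456)*(-83) = (421 + 2*I*sqrt(7))*(-83) = -34943 - 166*I*sqrt(7)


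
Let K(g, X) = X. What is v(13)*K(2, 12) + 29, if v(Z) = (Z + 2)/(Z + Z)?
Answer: 467/13 ≈ 35.923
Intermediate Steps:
v(Z) = (2 + Z)/(2*Z) (v(Z) = (2 + Z)/((2*Z)) = (2 + Z)*(1/(2*Z)) = (2 + Z)/(2*Z))
v(13)*K(2, 12) + 29 = ((1/2)*(2 + 13)/13)*12 + 29 = ((1/2)*(1/13)*15)*12 + 29 = (15/26)*12 + 29 = 90/13 + 29 = 467/13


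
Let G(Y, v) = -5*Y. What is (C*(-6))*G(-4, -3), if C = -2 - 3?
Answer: 600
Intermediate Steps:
C = -5
(C*(-6))*G(-4, -3) = (-5*(-6))*(-5*(-4)) = 30*20 = 600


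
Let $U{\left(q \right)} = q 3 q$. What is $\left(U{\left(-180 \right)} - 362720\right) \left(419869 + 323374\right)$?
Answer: $-197345881360$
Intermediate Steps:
$U{\left(q \right)} = 3 q^{2}$
$\left(U{\left(-180 \right)} - 362720\right) \left(419869 + 323374\right) = \left(3 \left(-180\right)^{2} - 362720\right) \left(419869 + 323374\right) = \left(3 \cdot 32400 - 362720\right) 743243 = \left(97200 - 362720\right) 743243 = \left(-265520\right) 743243 = -197345881360$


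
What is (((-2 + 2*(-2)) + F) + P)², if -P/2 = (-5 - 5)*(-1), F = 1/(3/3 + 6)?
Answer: 32761/49 ≈ 668.59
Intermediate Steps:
F = ⅐ (F = 1/(3*(⅓) + 6) = 1/(1 + 6) = 1/7 = ⅐ ≈ 0.14286)
P = -20 (P = -2*(-5 - 5)*(-1) = -(-20)*(-1) = -2*10 = -20)
(((-2 + 2*(-2)) + F) + P)² = (((-2 + 2*(-2)) + ⅐) - 20)² = (((-2 - 4) + ⅐) - 20)² = ((-6 + ⅐) - 20)² = (-41/7 - 20)² = (-181/7)² = 32761/49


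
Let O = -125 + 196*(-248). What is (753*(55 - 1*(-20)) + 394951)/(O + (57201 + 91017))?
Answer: 451426/99485 ≈ 4.5376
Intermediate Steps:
O = -48733 (O = -125 - 48608 = -48733)
(753*(55 - 1*(-20)) + 394951)/(O + (57201 + 91017)) = (753*(55 - 1*(-20)) + 394951)/(-48733 + (57201 + 91017)) = (753*(55 + 20) + 394951)/(-48733 + 148218) = (753*75 + 394951)/99485 = (56475 + 394951)*(1/99485) = 451426*(1/99485) = 451426/99485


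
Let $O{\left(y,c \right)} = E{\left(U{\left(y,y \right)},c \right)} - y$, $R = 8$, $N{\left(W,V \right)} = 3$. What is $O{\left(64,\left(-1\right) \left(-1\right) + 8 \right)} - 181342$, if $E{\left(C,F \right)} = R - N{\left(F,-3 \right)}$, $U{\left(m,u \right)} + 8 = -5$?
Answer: $-181401$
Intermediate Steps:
$U{\left(m,u \right)} = -13$ ($U{\left(m,u \right)} = -8 - 5 = -13$)
$E{\left(C,F \right)} = 5$ ($E{\left(C,F \right)} = 8 - 3 = 5$)
$O{\left(y,c \right)} = 5 - y$
$O{\left(64,\left(-1\right) \left(-1\right) + 8 \right)} - 181342 = \left(5 - 64\right) - 181342 = -59 - 181342 = -181401$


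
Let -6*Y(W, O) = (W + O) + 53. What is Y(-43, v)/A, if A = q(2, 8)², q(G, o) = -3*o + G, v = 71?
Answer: -27/968 ≈ -0.027893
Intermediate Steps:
q(G, o) = G - 3*o
Y(W, O) = -53/6 - O/6 - W/6 (Y(W, O) = -((W + O) + 53)/6 = -((O + W) + 53)/6 = -(53 + O + W)/6 = -53/6 - O/6 - W/6)
A = 484 (A = (2 - 3*8)² = (2 - 24)² = (-22)² = 484)
Y(-43, v)/A = (-53/6 - ⅙*71 - ⅙*(-43))/484 = (-53/6 - 71/6 + 43/6)*(1/484) = -27/2*1/484 = -27/968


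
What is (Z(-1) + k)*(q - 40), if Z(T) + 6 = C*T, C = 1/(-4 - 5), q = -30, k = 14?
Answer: -5110/9 ≈ -567.78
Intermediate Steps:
C = -1/9 (C = 1/(-9) = -1/9 ≈ -0.11111)
Z(T) = -6 - T/9
(Z(-1) + k)*(q - 40) = ((-6 - 1/9*(-1)) + 14)*(-30 - 40) = ((-6 + 1/9) + 14)*(-70) = (-53/9 + 14)*(-70) = (73/9)*(-70) = -5110/9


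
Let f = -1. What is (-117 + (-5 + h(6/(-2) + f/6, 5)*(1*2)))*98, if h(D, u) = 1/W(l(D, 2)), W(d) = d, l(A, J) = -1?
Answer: -12152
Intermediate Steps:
h(D, u) = -1 (h(D, u) = 1/(-1) = -1)
(-117 + (-5 + h(6/(-2) + f/6, 5)*(1*2)))*98 = (-117 + (-5 - 2))*98 = (-117 - 7)*98 = -124*98 = -12152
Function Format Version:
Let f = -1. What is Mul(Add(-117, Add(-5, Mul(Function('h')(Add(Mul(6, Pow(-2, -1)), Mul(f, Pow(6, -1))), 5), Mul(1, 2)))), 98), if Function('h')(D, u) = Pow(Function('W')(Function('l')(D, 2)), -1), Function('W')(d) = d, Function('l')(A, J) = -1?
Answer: -12152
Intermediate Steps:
Function('h')(D, u) = -1 (Function('h')(D, u) = Pow(-1, -1) = -1)
Mul(Add(-117, Add(-5, Mul(Function('h')(Add(Mul(6, Pow(-2, -1)), Mul(f, Pow(6, -1))), 5), Mul(1, 2)))), 98) = Mul(Add(-117, Add(-5, Mul(-1, Mul(1, 2)))), 98) = Mul(Add(-117, Add(-5, Mul(-1, 2))), 98) = Mul(Add(-117, Add(-5, -2)), 98) = Mul(Add(-117, -7), 98) = Mul(-124, 98) = -12152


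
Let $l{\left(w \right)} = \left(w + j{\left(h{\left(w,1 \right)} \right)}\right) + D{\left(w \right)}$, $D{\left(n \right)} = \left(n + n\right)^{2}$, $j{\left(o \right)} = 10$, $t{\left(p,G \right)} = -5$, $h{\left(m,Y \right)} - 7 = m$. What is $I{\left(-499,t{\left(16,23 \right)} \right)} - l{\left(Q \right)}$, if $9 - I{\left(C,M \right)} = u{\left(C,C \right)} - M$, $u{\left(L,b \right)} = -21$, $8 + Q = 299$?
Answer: $-339000$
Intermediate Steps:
$Q = 291$ ($Q = -8 + 299 = 291$)
$h{\left(m,Y \right)} = 7 + m$
$D{\left(n \right)} = 4 n^{2}$ ($D{\left(n \right)} = \left(2 n\right)^{2} = 4 n^{2}$)
$l{\left(w \right)} = 10 + w + 4 w^{2}$ ($l{\left(w \right)} = \left(w + 10\right) + 4 w^{2} = \left(10 + w\right) + 4 w^{2} = 10 + w + 4 w^{2}$)
$I{\left(C,M \right)} = 30 + M$ ($I{\left(C,M \right)} = 9 - \left(-21 - M\right) = 9 + \left(21 + M\right) = 30 + M$)
$I{\left(-499,t{\left(16,23 \right)} \right)} - l{\left(Q \right)} = \left(30 - 5\right) - \left(10 + 291 + 4 \cdot 291^{2}\right) = 25 - \left(10 + 291 + 4 \cdot 84681\right) = 25 - \left(10 + 291 + 338724\right) = 25 - 339025 = -339000$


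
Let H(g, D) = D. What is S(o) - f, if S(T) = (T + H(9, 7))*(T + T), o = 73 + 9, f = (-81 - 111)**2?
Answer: -22268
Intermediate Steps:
f = 36864 (f = (-192)**2 = 36864)
o = 82
S(T) = 2*T*(7 + T) (S(T) = (T + 7)*(T + T) = (7 + T)*(2*T) = 2*T*(7 + T))
S(o) - f = 2*82*(7 + 82) - 1*36864 = 2*82*89 - 36864 = 14596 - 36864 = -22268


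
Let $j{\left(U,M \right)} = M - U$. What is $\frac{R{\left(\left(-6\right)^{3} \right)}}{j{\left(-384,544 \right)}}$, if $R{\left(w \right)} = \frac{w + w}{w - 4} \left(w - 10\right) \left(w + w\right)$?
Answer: $\frac{329508}{1595} \approx 206.59$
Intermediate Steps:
$R{\left(w \right)} = \frac{4 w^{2} \left(-10 + w\right)}{-4 + w}$ ($R{\left(w \right)} = \frac{2 w}{-4 + w} \left(-10 + w\right) 2 w = \frac{2 w}{-4 + w} 2 w \left(-10 + w\right) = \frac{4 w^{2} \left(-10 + w\right)}{-4 + w}$)
$\frac{R{\left(\left(-6\right)^{3} \right)}}{j{\left(-384,544 \right)}} = \frac{4 \left(\left(-6\right)^{3}\right)^{2} \frac{1}{-4 + \left(-6\right)^{3}} \left(-10 + \left(-6\right)^{3}\right)}{544 - -384} = \frac{4 \left(-216\right)^{2} \frac{1}{-4 - 216} \left(-10 - 216\right)}{544 + 384} = \frac{4 \cdot 46656 \frac{1}{-220} \left(-226\right)}{928} = 4 \cdot 46656 \left(- \frac{1}{220}\right) \left(-226\right) \frac{1}{928} = \frac{10544256}{55} \cdot \frac{1}{928} = \frac{329508}{1595}$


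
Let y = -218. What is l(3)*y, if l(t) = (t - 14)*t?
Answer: 7194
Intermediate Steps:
l(t) = t*(-14 + t) (l(t) = (-14 + t)*t = t*(-14 + t))
l(3)*y = (3*(-14 + 3))*(-218) = (3*(-11))*(-218) = -33*(-218) = 7194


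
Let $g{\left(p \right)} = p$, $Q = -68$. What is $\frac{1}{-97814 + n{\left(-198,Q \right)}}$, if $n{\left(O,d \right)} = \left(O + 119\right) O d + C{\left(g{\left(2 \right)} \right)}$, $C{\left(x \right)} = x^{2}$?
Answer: $- \frac{1}{1161466} \approx -8.6098 \cdot 10^{-7}$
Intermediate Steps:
$n{\left(O,d \right)} = 4 + O d \left(119 + O\right)$ ($n{\left(O,d \right)} = \left(O + 119\right) O d + 2^{2} = \left(119 + O\right) O d + 4 = O \left(119 + O\right) d + 4 = O d \left(119 + O\right) + 4 = 4 + O d \left(119 + O\right)$)
$\frac{1}{-97814 + n{\left(-198,Q \right)}} = \frac{1}{-97814 + \left(4 - 68 \left(-198\right)^{2} + 119 \left(-198\right) \left(-68\right)\right)} = \frac{1}{-97814 + \left(4 - 2665872 + 1602216\right)} = \frac{1}{-97814 - 1063652} = \frac{1}{-1161466} = - \frac{1}{1161466}$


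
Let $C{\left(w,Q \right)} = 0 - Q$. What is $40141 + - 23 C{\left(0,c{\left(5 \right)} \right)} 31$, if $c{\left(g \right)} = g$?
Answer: $43706$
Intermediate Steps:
$C{\left(w,Q \right)} = - Q$
$40141 + - 23 C{\left(0,c{\left(5 \right)} \right)} 31 = 40141 + - 23 \left(\left(-1\right) 5\right) 31 = 40141 + \left(-23\right) \left(-5\right) 31 = 40141 + 115 \cdot 31 = 40141 + 3565 = 43706$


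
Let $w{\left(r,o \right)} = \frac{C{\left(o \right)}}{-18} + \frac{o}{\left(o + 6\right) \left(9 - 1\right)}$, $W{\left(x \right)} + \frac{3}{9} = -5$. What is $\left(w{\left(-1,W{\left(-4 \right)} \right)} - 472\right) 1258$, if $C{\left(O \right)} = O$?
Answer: $- \frac{16055854}{27} \approx -5.9466 \cdot 10^{5}$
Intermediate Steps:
$W{\left(x \right)} = - \frac{16}{3}$ ($W{\left(x \right)} = - \frac{1}{3} - 5 = - \frac{16}{3}$)
$w{\left(r,o \right)} = - \frac{o}{18} + \frac{o}{48 + 8 o}$ ($w{\left(r,o \right)} = \frac{o}{-18} + \frac{o}{\left(o + 6\right) \left(9 - 1\right)} = o \left(- \frac{1}{18}\right) + \frac{o}{\left(6 + o\right) 8} = - \frac{o}{18} + \frac{o}{48 + 8 o}$)
$\left(w{\left(-1,W{\left(-4 \right)} \right)} - 472\right) 1258 = \left(\frac{1}{72} \left(- \frac{16}{3}\right) \frac{1}{6 - \frac{16}{3}} \left(-15 - - \frac{64}{3}\right) - 472\right) 1258 = \left(\frac{1}{72} \left(- \frac{16}{3}\right) \frac{1}{\frac{2}{3}} \left(-15 + \frac{64}{3}\right) - 472\right) 1258 = \left(\frac{1}{72} \left(- \frac{16}{3}\right) \frac{3}{2} \cdot \frac{19}{3} - 472\right) 1258 = \left(- \frac{19}{27} - 472\right) 1258 = \left(- \frac{12763}{27}\right) 1258 = - \frac{16055854}{27}$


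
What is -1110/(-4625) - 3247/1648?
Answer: -71287/41200 ≈ -1.7303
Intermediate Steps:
-1110/(-4625) - 3247/1648 = -1110*(-1/4625) - 3247*1/1648 = 6/25 - 3247/1648 = -71287/41200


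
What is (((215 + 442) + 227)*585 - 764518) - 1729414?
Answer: -1976792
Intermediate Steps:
(((215 + 442) + 227)*585 - 764518) - 1729414 = ((657 + 227)*585 - 764518) - 1729414 = (884*585 - 764518) - 1729414 = (517140 - 764518) - 1729414 = -247378 - 1729414 = -1976792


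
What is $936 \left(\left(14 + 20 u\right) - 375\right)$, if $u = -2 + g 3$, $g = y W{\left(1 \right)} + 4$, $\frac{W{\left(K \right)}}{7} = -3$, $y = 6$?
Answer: $-7226856$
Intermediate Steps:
$W{\left(K \right)} = -21$ ($W{\left(K \right)} = 7 \left(-3\right) = -21$)
$g = -122$ ($g = 6 \left(-21\right) + 4 = -126 + 4 = -122$)
$u = -368$ ($u = -2 - 366 = -368$)
$936 \left(\left(14 + 20 u\right) - 375\right) = 936 \left(\left(14 + 20 \left(-368\right)\right) - 375\right) = 936 \left(\left(14 - 7360\right) - 375\right) = 936 \left(-7346 - 375\right) = 936 \left(-7721\right) = -7226856$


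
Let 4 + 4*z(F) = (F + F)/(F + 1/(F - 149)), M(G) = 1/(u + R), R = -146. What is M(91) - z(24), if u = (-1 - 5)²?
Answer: 161891/329890 ≈ 0.49074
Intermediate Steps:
u = 36 (u = (-6)² = 36)
M(G) = -1/110 (M(G) = 1/(36 - 146) = 1/(-110) = -1/110)
z(F) = -1 + F/(2*(F + 1/(-149 + F))) (z(F) = -1 + ((F + F)/(F + 1/(F - 149)))/4 = -1 + ((2*F)/(F + 1/(-149 + F)))/4 = -1 + (2*F/(F + 1/(-149 + F)))/4 = -1 + F/(2*(F + 1/(-149 + F))))
M(91) - z(24) = -1/110 - (-2 - 1*24² + 149*24)/(2*(1 + 24² - 149*24)) = -1/110 - (-2 - 1*576 + 3576)/(2*(1 + 576 - 3576)) = -1/110 - (-2 - 576 + 3576)/(2*(-2999)) = -1/110 - (-1)*2998/(2*2999) = -1/110 - 1*(-1499/2999) = -1/110 + 1499/2999 = 161891/329890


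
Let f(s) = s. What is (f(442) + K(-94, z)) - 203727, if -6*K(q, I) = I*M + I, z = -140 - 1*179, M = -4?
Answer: -406889/2 ≈ -2.0344e+5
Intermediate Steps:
z = -319 (z = -140 - 179 = -319)
K(q, I) = I/2 (K(q, I) = -(I*(-4) + I)/6 = -(-4*I + I)/6 = -(-1)*I/2 = I/2)
(f(442) + K(-94, z)) - 203727 = (442 + (½)*(-319)) - 203727 = (442 - 319/2) - 203727 = 565/2 - 203727 = -406889/2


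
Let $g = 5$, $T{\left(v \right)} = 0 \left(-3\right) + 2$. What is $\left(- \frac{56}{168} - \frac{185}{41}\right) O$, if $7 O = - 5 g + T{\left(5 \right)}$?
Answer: $\frac{13708}{861} \approx 15.921$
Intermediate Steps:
$T{\left(v \right)} = 2$ ($T{\left(v \right)} = 0 + 2 = 2$)
$O = - \frac{23}{7}$ ($O = \frac{\left(-5\right) 5 + 2}{7} = \frac{-25 + 2}{7} = \frac{1}{7} \left(-23\right) = - \frac{23}{7} \approx -3.2857$)
$\left(- \frac{56}{168} - \frac{185}{41}\right) O = \left(- \frac{56}{168} - \frac{185}{41}\right) \left(- \frac{23}{7}\right) = \left(\left(-56\right) \frac{1}{168} - \frac{185}{41}\right) \left(- \frac{23}{7}\right) = \left(- \frac{1}{3} - \frac{185}{41}\right) \left(- \frac{23}{7}\right) = \left(- \frac{596}{123}\right) \left(- \frac{23}{7}\right) = \frac{13708}{861}$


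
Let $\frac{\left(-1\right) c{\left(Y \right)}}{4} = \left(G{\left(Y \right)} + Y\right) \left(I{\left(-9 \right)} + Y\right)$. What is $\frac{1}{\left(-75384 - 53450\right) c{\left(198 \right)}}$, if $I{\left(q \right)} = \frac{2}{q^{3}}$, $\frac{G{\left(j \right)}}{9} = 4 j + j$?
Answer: $\frac{81}{75276201418880} \approx 1.076 \cdot 10^{-12}$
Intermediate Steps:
$G{\left(j \right)} = 45 j$ ($G{\left(j \right)} = 9 \left(4 j + j\right) = 9 \cdot 5 j = 45 j$)
$I{\left(q \right)} = \frac{2}{q^{3}}$
$c{\left(Y \right)} = - 184 Y \left(- \frac{2}{729} + Y\right)$ ($c{\left(Y \right)} = - 4 \left(45 Y + Y\right) \left(\frac{2}{-729} + Y\right) = - 4 \cdot 46 Y \left(2 \left(- \frac{1}{729}\right) + Y\right) = - 4 \cdot 46 Y \left(- \frac{2}{729} + Y\right) = - 184 Y \left(- \frac{2}{729} + Y\right)$)
$\frac{1}{\left(-75384 - 53450\right) c{\left(198 \right)}} = \frac{1}{\left(-75384 - 53450\right) \frac{184}{729} \cdot 198 \left(2 - 144342\right)} = \frac{1}{\left(-128834\right) \frac{184}{729} \cdot 198 \left(2 - 144342\right)} = - \frac{1}{128834 \cdot \frac{184}{729} \cdot 198 \left(-144340\right)} = - \frac{1}{128834 \left(- \frac{584288320}{81}\right)} = \left(- \frac{1}{128834}\right) \left(- \frac{81}{584288320}\right) = \frac{81}{75276201418880}$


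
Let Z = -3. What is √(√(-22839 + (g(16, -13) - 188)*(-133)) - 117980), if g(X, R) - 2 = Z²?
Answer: √(-117980 + 3*√78) ≈ 343.44*I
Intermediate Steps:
g(X, R) = 11 (g(X, R) = 2 + (-3)² = 2 + 9 = 11)
√(√(-22839 + (g(16, -13) - 188)*(-133)) - 117980) = √(√(-22839 + (11 - 188)*(-133)) - 117980) = √(√(-22839 - 177*(-133)) - 117980) = √(√(-22839 + 23541) - 117980) = √(√702 - 117980) = √(3*√78 - 117980) = √(-117980 + 3*√78)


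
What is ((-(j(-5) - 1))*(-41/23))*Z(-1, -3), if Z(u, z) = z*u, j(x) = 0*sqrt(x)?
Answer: -123/23 ≈ -5.3478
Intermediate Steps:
j(x) = 0
Z(u, z) = u*z
((-(j(-5) - 1))*(-41/23))*Z(-1, -3) = ((-(0 - 1))*(-41/23))*(-1*(-3)) = ((-1*(-1))*(-41*1/23))*3 = (1*(-41/23))*3 = -41/23*3 = -123/23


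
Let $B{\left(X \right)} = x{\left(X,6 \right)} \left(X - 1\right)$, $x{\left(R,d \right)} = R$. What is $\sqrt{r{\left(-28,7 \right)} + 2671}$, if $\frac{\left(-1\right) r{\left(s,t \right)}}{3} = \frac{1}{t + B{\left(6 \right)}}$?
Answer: $\frac{2 \sqrt{914122}}{37} \approx 51.681$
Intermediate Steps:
$B{\left(X \right)} = X \left(-1 + X\right)$ ($B{\left(X \right)} = X \left(X - 1\right) = X \left(-1 + X\right)$)
$r{\left(s,t \right)} = - \frac{3}{30 + t}$ ($r{\left(s,t \right)} = - \frac{3}{t + 6 \left(-1 + 6\right)} = - \frac{3}{t + 6 \cdot 5} = - \frac{3}{t + 30} = - \frac{3}{30 + t}$)
$\sqrt{r{\left(-28,7 \right)} + 2671} = \sqrt{- \frac{3}{30 + 7} + 2671} = \sqrt{- \frac{3}{37} + 2671} = \sqrt{\frac{98824}{37}} = \frac{2 \sqrt{914122}}{37}$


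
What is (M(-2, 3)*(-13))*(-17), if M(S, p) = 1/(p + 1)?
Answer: 221/4 ≈ 55.250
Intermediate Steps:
M(S, p) = 1/(1 + p)
(M(-2, 3)*(-13))*(-17) = (-13/(1 + 3))*(-17) = (-13/4)*(-17) = ((¼)*(-13))*(-17) = -13/4*(-17) = 221/4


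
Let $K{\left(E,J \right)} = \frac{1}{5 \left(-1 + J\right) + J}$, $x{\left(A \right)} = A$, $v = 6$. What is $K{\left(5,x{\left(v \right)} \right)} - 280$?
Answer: $- \frac{8679}{31} \approx -279.97$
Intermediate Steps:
$K{\left(E,J \right)} = \frac{1}{-5 + 6 J}$ ($K{\left(E,J \right)} = \frac{1}{\left(-5 + 5 J\right) + J} = \frac{1}{-5 + 6 J}$)
$K{\left(5,x{\left(v \right)} \right)} - 280 = \frac{1}{-5 + 6 \cdot 6} - 280 = \frac{1}{-5 + 36} - 280 = \frac{1}{31} - 280 = - \frac{8679}{31}$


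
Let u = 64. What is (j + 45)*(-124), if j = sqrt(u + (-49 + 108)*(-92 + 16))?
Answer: -5580 - 248*I*sqrt(1105) ≈ -5580.0 - 8243.9*I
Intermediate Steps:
j = 2*I*sqrt(1105) (j = sqrt(64 + (-49 + 108)*(-92 + 16)) = sqrt(64 + 59*(-76)) = sqrt(64 - 4484) = sqrt(-4420) = 2*I*sqrt(1105) ≈ 66.483*I)
(j + 45)*(-124) = (2*I*sqrt(1105) + 45)*(-124) = (45 + 2*I*sqrt(1105))*(-124) = -5580 - 248*I*sqrt(1105)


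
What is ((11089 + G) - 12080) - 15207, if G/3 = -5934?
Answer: -34000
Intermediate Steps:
G = -17802 (G = 3*(-5934) = -17802)
((11089 + G) - 12080) - 15207 = ((11089 - 17802) - 12080) - 15207 = (-6713 - 12080) - 15207 = -18793 - 15207 = -34000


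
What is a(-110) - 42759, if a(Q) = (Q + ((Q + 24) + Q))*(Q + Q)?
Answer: 24561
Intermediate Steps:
a(Q) = 2*Q*(24 + 3*Q) (a(Q) = (Q + ((24 + Q) + Q))*(2*Q) = (Q + (24 + 2*Q))*(2*Q) = (24 + 3*Q)*(2*Q) = 2*Q*(24 + 3*Q))
a(-110) - 42759 = 6*(-110)*(8 - 110) - 42759 = 6*(-110)*(-102) - 42759 = 67320 - 42759 = 24561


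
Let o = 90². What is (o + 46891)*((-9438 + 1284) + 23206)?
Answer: 827724532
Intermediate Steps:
o = 8100
(o + 46891)*((-9438 + 1284) + 23206) = (8100 + 46891)*((-9438 + 1284) + 23206) = 54991*(-8154 + 23206) = 54991*15052 = 827724532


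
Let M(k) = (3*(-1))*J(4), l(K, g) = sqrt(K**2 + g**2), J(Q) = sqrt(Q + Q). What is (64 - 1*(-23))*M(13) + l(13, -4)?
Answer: sqrt(185) - 522*sqrt(2) ≈ -724.62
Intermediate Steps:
J(Q) = sqrt(2)*sqrt(Q) (J(Q) = sqrt(2*Q) = sqrt(2)*sqrt(Q))
M(k) = -6*sqrt(2) (M(k) = (3*(-1))*(sqrt(2)*sqrt(4)) = -3*sqrt(2)*2 = -6*sqrt(2))
(64 - 1*(-23))*M(13) + l(13, -4) = (64 - 1*(-23))*(-6*sqrt(2)) + sqrt(13**2 + (-4)**2) = (64 + 23)*(-6*sqrt(2)) + sqrt(169 + 16) = 87*(-6*sqrt(2)) + sqrt(185) = -522*sqrt(2) + sqrt(185) = sqrt(185) - 522*sqrt(2)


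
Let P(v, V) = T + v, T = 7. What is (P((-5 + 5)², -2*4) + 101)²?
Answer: 11664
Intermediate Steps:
P(v, V) = 7 + v
(P((-5 + 5)², -2*4) + 101)² = ((7 + (-5 + 5)²) + 101)² = ((7 + 0²) + 101)² = ((7 + 0) + 101)² = (7 + 101)² = 108² = 11664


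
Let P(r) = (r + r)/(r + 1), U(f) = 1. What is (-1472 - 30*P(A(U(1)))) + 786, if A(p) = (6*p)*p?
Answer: -5162/7 ≈ -737.43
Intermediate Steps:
A(p) = 6*p**2
P(r) = 2*r/(1 + r) (P(r) = (2*r)/(1 + r) = 2*r/(1 + r))
(-1472 - 30*P(A(U(1)))) + 786 = (-1472 - 60*6*1**2/(1 + 6*1**2)) + 786 = (-1472 - 60*6*1/(1 + 6*1)) + 786 = (-1472 - 60*6/(1 + 6)) + 786 = (-1472 - 60*6/7) + 786 = (-1472 - 30*12/7) + 786 = (-1472 - 360/7) + 786 = -10664/7 + 786 = -5162/7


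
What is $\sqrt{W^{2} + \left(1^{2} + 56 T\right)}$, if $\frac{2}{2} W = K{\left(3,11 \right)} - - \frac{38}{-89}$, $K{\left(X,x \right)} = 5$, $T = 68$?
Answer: $\frac{71 \sqrt{6018}}{89} \approx 61.886$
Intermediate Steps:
$W = \frac{407}{89}$ ($W = 5 - - \frac{38}{-89} = 5 - \left(-38\right) \left(- \frac{1}{89}\right) = 5 - \frac{38}{89} = \frac{407}{89} \approx 4.573$)
$\sqrt{W^{2} + \left(1^{2} + 56 T\right)} = \sqrt{\left(\frac{407}{89}\right)^{2} + \left(1^{2} + 56 \cdot 68\right)} = \sqrt{\frac{165649}{7921} + \left(1 + 3808\right)} = \sqrt{\frac{165649}{7921} + 3809} = \sqrt{\frac{30336738}{7921}} = \frac{71 \sqrt{6018}}{89}$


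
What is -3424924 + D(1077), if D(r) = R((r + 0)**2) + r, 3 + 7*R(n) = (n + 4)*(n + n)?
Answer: 384407983226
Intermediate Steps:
R(n) = -3/7 + 2*n*(4 + n)/7 (R(n) = -3/7 + ((n + 4)*(n + n))/7 = -3/7 + ((4 + n)*(2*n))/7 = -3/7 + (2*n*(4 + n))/7 = -3/7 + 2*n*(4 + n)/7)
D(r) = -3/7 + r + 2*r**4/7 + 8*r**2/7 (D(r) = (-3/7 + 2*((r + 0)**2)**2/7 + 8*(r + 0)**2/7) + r = (-3/7 + 2*(r**2)**2/7 + 8*r**2/7) + r = (-3/7 + 2*r**4/7 + 8*r**2/7) + r = -3/7 + r + 2*r**4/7 + 8*r**2/7)
-3424924 + D(1077) = -3424924 + (-3/7 + 1077 + (2/7)*1077**4 + (8/7)*1077**2) = -3424924 + (-3/7 + 1077 + (2/7)*1345435285041 + (8/7)*1159929) = -3424924 + (-3/7 + 1077 + 2690870570082/7 + 9279432/7) = -3424924 + 384411408150 = 384407983226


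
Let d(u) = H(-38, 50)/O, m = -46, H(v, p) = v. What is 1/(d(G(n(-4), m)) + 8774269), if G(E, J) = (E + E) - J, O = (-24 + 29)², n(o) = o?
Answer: 25/219356687 ≈ 1.1397e-7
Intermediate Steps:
O = 25 (O = 5² = 25)
G(E, J) = -J + 2*E (G(E, J) = 2*E - J = -J + 2*E)
d(u) = -38/25
1/(d(G(n(-4), m)) + 8774269) = 1/(-38/25 + 8774269) = 1/(219356687/25) = 25/219356687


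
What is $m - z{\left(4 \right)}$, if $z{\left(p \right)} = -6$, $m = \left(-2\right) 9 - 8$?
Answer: $-20$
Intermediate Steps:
$m = -26$ ($m = -18 - 8 = -26$)
$m - z{\left(4 \right)} = -26 - -6 = -26 + 6 = -20$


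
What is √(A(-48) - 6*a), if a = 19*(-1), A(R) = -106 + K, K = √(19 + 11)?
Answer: √(8 + √30) ≈ 3.6711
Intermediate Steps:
K = √30 ≈ 5.4772
A(R) = -106 + √30
a = -19
√(A(-48) - 6*a) = √((-106 + √30) - 6*(-19)) = √((-106 + √30) + 114) = √(8 + √30)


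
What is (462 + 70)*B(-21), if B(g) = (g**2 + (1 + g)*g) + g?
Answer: 446880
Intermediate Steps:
B(g) = g + g**2 + g*(1 + g) (B(g) = (g**2 + g*(1 + g)) + g = g + g**2 + g*(1 + g))
(462 + 70)*B(-21) = (462 + 70)*(2*(-21)*(1 - 21)) = 532*(2*(-21)*(-20)) = 532*840 = 446880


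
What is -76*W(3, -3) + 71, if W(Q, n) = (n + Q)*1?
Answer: 71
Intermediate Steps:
W(Q, n) = Q + n (W(Q, n) = (Q + n)*1 = Q + n)
-76*W(3, -3) + 71 = -76*(3 - 3) + 71 = -76*0 + 71 = 0 + 71 = 71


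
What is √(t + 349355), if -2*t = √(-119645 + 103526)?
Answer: √(1397420 - 18*I*√199)/2 ≈ 591.06 - 0.0537*I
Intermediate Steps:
t = -9*I*√199/2 (t = -√(-119645 + 103526)/2 = -9*I*√199/2 ≈ -63.48*I)
√(t + 349355) = √(-9*I*√199/2 + 349355) = √(349355 - 9*I*√199/2)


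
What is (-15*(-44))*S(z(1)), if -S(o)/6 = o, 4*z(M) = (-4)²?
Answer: -15840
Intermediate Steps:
z(M) = 4 (z(M) = (¼)*(-4)² = (¼)*16 = 4)
S(o) = -6*o
(-15*(-44))*S(z(1)) = (-15*(-44))*(-6*4) = 660*(-24) = -15840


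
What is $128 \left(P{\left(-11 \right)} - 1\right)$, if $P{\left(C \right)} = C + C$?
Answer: $-2944$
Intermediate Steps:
$P{\left(C \right)} = 2 C$
$128 \left(P{\left(-11 \right)} - 1\right) = 128 \left(2 \left(-11\right) - 1\right) = 128 \left(-22 - 1\right) = 128 \left(-23\right) = -2944$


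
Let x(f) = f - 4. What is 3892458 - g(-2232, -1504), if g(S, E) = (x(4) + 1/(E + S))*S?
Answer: 1817777607/467 ≈ 3.8925e+6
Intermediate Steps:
x(f) = -4 + f
g(S, E) = S/(E + S) (g(S, E) = ((-4 + 4) + 1/(E + S))*S = (0 + 1/(E + S))*S = S/(E + S))
3892458 - g(-2232, -1504) = 3892458 - (-2232)/(-1504 - 2232) = 3892458 - (-2232)/(-3736) = 3892458 - (-2232)*(-1)/3736 = 3892458 - 1*279/467 = 3892458 - 279/467 = 1817777607/467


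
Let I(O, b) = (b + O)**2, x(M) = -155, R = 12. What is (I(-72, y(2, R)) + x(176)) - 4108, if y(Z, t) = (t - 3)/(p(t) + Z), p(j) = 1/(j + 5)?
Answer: 380514/1225 ≈ 310.62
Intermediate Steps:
p(j) = 1/(5 + j)
y(Z, t) = (-3 + t)/(Z + 1/(5 + t)) (y(Z, t) = (t - 3)/(1/(5 + t) + Z) = (-3 + t)/(Z + 1/(5 + t)))
I(O, b) = (O + b)**2
(I(-72, y(2, R)) + x(176)) - 4108 = ((-72 + (-3 + 12)*(5 + 12)/(1 + 2*(5 + 12)))**2 - 155) - 4108 = ((-72 + 9*17/(1 + 2*17))**2 - 155) - 4108 = ((-72 + 9*17/(1 + 34))**2 - 155) - 4108 = ((-72 + 9*17/35)**2 - 155) - 4108 = ((-72 + (1/35)*9*17)**2 - 155) - 4108 = ((-72 + 153/35)**2 - 155) - 4108 = ((-2367/35)**2 - 155) - 4108 = (5602689/1225 - 155) - 4108 = 5412814/1225 - 4108 = 380514/1225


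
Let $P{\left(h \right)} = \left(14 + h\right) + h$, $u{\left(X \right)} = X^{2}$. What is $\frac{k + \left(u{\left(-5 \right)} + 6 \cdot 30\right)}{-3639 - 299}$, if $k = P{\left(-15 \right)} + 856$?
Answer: $- \frac{95}{358} \approx -0.26536$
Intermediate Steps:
$P{\left(h \right)} = 14 + 2 h$
$k = 840$ ($k = \left(14 + 2 \left(-15\right)\right) + 856 = \left(14 - 30\right) + 856 = -16 + 856 = 840$)
$\frac{k + \left(u{\left(-5 \right)} + 6 \cdot 30\right)}{-3639 - 299} = \frac{840 + \left(\left(-5\right)^{2} + 6 \cdot 30\right)}{-3639 - 299} = \frac{840 + \left(25 + 180\right)}{-3938} = \left(840 + 205\right) \left(- \frac{1}{3938}\right) = 1045 \left(- \frac{1}{3938}\right) = - \frac{95}{358}$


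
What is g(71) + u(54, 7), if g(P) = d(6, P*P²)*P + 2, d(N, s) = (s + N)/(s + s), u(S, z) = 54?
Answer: 922509/10082 ≈ 91.501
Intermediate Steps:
d(N, s) = (N + s)/(2*s) (d(N, s) = (N + s)/((2*s)) = (N + s)*(1/(2*s)) = (N + s)/(2*s))
g(P) = 2 + (6 + P³)/(2*P²) (g(P) = ((6 + P*P²)/(2*((P*P²))))*P + 2 = ((6 + P³)/(2*(P³)))*P + 2 = ((6 + P³)/(2*P³))*P + 2 = (6 + P³)/(2*P²) + 2 = 2 + (6 + P³)/(2*P²))
g(71) + u(54, 7) = (2 + (½)*71 + 3/71²) + 54 = (2 + 71/2 + 3*(1/5041)) + 54 = (2 + 71/2 + 3/5041) + 54 = 378081/10082 + 54 = 922509/10082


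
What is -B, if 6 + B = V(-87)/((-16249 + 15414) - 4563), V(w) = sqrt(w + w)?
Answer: 6 + I*sqrt(174)/5398 ≈ 6.0 + 0.0024437*I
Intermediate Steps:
V(w) = sqrt(2)*sqrt(w) (V(w) = sqrt(2*w) = sqrt(2)*sqrt(w))
B = -6 - I*sqrt(174)/5398 (B = -6 + (sqrt(2)*sqrt(-87))/((-16249 + 15414) - 4563) = -6 + (sqrt(2)*(I*sqrt(87)))/(-835 - 4563) = -6 + (I*sqrt(174))/(-5398) = -6 + (I*sqrt(174))*(-1/5398) = -6 - I*sqrt(174)/5398 ≈ -6.0 - 0.0024437*I)
-B = -(-6 - I*sqrt(174)/5398) = 6 + I*sqrt(174)/5398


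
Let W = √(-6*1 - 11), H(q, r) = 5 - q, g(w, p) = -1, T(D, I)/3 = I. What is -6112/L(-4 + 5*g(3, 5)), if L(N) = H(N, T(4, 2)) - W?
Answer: -85568/213 - 6112*I*√17/213 ≈ -401.73 - 118.31*I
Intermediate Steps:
T(D, I) = 3*I
W = I*√17 (W = √(-6 - 11) = √(-17) = I*√17 ≈ 4.1231*I)
L(N) = 5 - N - I*√17 (L(N) = (5 - N) - I*√17 = 5 - N - I*√17)
-6112/L(-4 + 5*g(3, 5)) = -6112/(5 - (-4 + 5*(-1)) - I*√17) = -6112/(5 - (-4 - 5) - I*√17) = -6112/(5 - 1*(-9) - I*√17) = -6112/(5 + 9 - I*√17) = -6112/(14 - I*√17)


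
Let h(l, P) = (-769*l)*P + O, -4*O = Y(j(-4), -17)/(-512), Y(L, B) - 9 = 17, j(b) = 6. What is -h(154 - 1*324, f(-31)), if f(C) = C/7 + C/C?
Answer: 3212820389/7168 ≈ 4.4822e+5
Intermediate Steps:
f(C) = 1 + C/7 (f(C) = C*(⅐) + 1 = C/7 + 1 = 1 + C/7)
Y(L, B) = 26 (Y(L, B) = 9 + 17 = 26)
O = 13/1024 (O = -13/(2*(-512)) = -13*(-1)/(2*512) = -¼*(-13/256) = 13/1024 ≈ 0.012695)
h(l, P) = 13/1024 - 769*P*l (h(l, P) = (-769*l)*P + 13/1024 = -769*P*l + 13/1024 = 13/1024 - 769*P*l)
-h(154 - 1*324, f(-31)) = -(13/1024 - 769*(1 + (⅐)*(-31))*(154 - 1*324)) = -(13/1024 - 769*(1 - 31/7)*(154 - 324)) = -(13/1024 - 769*(-24/7)*(-170)) = -(13/1024 - 3137520/7) = -1*(-3212820389/7168) = 3212820389/7168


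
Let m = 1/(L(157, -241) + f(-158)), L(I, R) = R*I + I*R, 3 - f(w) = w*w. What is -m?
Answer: 1/100635 ≈ 9.9369e-6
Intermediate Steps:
f(w) = 3 - w² (f(w) = 3 - w*w = 3 - w²)
L(I, R) = 2*I*R (L(I, R) = I*R + I*R = 2*I*R)
m = -1/100635 (m = 1/(2*157*(-241) + (3 - 1*(-158)²)) = 1/(-75674 + (3 - 1*24964)) = 1/(-75674 + (3 - 24964)) = 1/(-75674 - 24961) = 1/(-100635) = -1/100635 ≈ -9.9369e-6)
-m = -1*(-1/100635) = 1/100635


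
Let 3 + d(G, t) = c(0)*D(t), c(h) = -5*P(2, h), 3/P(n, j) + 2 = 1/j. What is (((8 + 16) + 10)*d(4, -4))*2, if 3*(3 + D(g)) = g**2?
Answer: -204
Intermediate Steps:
P(n, j) = 3/(-2 + 1/j)
D(g) = -3 + g**2/3
c(h) = 15*h/(-1 + 2*h) (c(h) = -(-15)*h/(-1 + 2*h) = 15*h/(-1 + 2*h))
d(G, t) = -3 (d(G, t) = -3 + (15*0/(-1 + 2*0))*(-3 + t**2/3) = -3 + (15*0/(-1 + 0))*(-3 + t**2/3) = -3 + (15*0/(-1))*(-3 + t**2/3) = -3 + (15*0*(-1))*(-3 + t**2/3) = -3 + 0*(-3 + t**2/3) = -3 + 0 = -3)
(((8 + 16) + 10)*d(4, -4))*2 = (((8 + 16) + 10)*(-3))*2 = ((24 + 10)*(-3))*2 = (34*(-3))*2 = -102*2 = -204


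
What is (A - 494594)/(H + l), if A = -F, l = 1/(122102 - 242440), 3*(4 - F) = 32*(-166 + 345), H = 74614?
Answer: -177867506308/26936698593 ≈ -6.6032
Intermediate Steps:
F = -5716/3 (F = 4 - 32*(-166 + 345)/3 = 4 - 32*179/3 = 4 - ⅓*5728 = 4 - 5728/3 = -5716/3 ≈ -1905.3)
l = -1/120338 (l = 1/(-120338) = -1/120338 ≈ -8.3099e-6)
A = 5716/3 (A = -1*(-5716/3) = 5716/3 ≈ 1905.3)
(A - 494594)/(H + l) = (5716/3 - 494594)/(74614 - 1/120338) = -1478066/(3*8978899531/120338) = -1478066/3*120338/8978899531 = -177867506308/26936698593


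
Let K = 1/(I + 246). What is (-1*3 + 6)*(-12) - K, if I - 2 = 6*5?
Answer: -10009/278 ≈ -36.004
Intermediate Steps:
I = 32 (I = 2 + 6*5 = 2 + 30 = 32)
K = 1/278 (K = 1/(32 + 246) = 1/278 ≈ 0.0035971)
(-1*3 + 6)*(-12) - K = (-1*3 + 6)*(-12) - 1*1/278 = (-3 + 6)*(-12) - 1/278 = 3*(-12) - 1/278 = -36 - 1/278 = -10009/278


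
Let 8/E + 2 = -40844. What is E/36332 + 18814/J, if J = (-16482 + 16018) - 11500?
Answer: -1745018345345/1109673616038 ≈ -1.5726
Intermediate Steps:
E = -4/20423 (E = 8/(-2 - 40844) = 8/(-40846) = 8*(-1/40846) = -4/20423 ≈ -0.00019586)
J = -11964 (J = -464 - 11500 = -11964)
E/36332 + 18814/J = -4/20423/36332 + 18814/(-11964) = -4/20423*1/36332 + 18814*(-1/11964) = -1/185502109 - 9407/5982 = -1745018345345/1109673616038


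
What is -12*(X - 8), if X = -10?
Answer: 216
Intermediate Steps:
-12*(X - 8) = -12*(-10 - 8) = -12*(-18) = 216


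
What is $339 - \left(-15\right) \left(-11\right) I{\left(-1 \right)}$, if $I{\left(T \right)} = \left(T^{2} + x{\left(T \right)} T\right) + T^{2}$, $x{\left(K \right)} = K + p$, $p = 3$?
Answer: $339$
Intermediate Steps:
$x{\left(K \right)} = 3 + K$ ($x{\left(K \right)} = K + 3 = 3 + K$)
$I{\left(T \right)} = 2 T^{2} + T \left(3 + T\right)$ ($I{\left(T \right)} = \left(T^{2} + \left(3 + T\right) T\right) + T^{2} = \left(T^{2} + T \left(3 + T\right)\right) + T^{2} = 2 T^{2} + T \left(3 + T\right)$)
$339 - \left(-15\right) \left(-11\right) I{\left(-1 \right)} = 339 - \left(-15\right) \left(-11\right) 3 \left(-1\right) \left(1 - 1\right) = 339 - 165 \cdot 3 \left(-1\right) 0 = 339 - 165 \cdot 0 = 339 - 0 = 339 + 0 = 339$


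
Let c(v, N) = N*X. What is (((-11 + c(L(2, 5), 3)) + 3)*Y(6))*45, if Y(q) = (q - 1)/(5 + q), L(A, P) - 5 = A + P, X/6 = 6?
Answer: 22500/11 ≈ 2045.5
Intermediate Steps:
X = 36 (X = 6*6 = 36)
L(A, P) = 5 + A + P (L(A, P) = 5 + (A + P) = 5 + A + P)
c(v, N) = 36*N (c(v, N) = N*36 = 36*N)
Y(q) = (-1 + q)/(5 + q)
(((-11 + c(L(2, 5), 3)) + 3)*Y(6))*45 = (((-11 + 36*3) + 3)*((-1 + 6)/(5 + 6)))*45 = (((-11 + 108) + 3)*(5/11))*45 = ((97 + 3)*((1/11)*5))*45 = (100*(5/11))*45 = (500/11)*45 = 22500/11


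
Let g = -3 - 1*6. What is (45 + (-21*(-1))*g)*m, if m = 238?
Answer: -34272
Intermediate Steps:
g = -9 (g = -3 - 6 = -9)
(45 + (-21*(-1))*g)*m = (45 - 21*(-1)*(-9))*238 = (45 + 21*(-9))*238 = (45 - 189)*238 = -144*238 = -34272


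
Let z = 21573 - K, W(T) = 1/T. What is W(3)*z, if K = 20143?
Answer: 1430/3 ≈ 476.67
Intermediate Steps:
z = 1430 (z = 21573 - 1*20143 = 21573 - 20143 = 1430)
W(3)*z = 1430/3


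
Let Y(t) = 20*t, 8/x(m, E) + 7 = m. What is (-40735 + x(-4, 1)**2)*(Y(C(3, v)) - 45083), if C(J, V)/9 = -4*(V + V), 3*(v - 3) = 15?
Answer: 278988885213/121 ≈ 2.3057e+9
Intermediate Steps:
v = 8 (v = 3 + (1/3)*15 = 3 + 5 = 8)
C(J, V) = -72*V (C(J, V) = 9*(-4*(V + V)) = 9*(-8*V) = -72*V)
x(m, E) = 8/(-7 + m)
(-40735 + x(-4, 1)**2)*(Y(C(3, v)) - 45083) = (-40735 + (8/(-7 - 4))**2)*(20*(-72*8) - 45083) = (-40735 + (8/(-11))**2)*(20*(-576) - 45083) = (-40735 + (8*(-1/11))**2)*(-11520 - 45083) = (-40735 + (-8/11)**2)*(-56603) = (-40735 + 64/121)*(-56603) = -4928871/121*(-56603) = 278988885213/121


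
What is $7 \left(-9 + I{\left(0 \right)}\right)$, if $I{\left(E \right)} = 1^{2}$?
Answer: $-56$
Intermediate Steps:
$I{\left(E \right)} = 1$
$7 \left(-9 + I{\left(0 \right)}\right) = 7 \left(-9 + 1\right) = 7 \left(-8\right) = -56$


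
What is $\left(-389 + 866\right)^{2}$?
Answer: $227529$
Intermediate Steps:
$\left(-389 + 866\right)^{2} = 477^{2} = 227529$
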